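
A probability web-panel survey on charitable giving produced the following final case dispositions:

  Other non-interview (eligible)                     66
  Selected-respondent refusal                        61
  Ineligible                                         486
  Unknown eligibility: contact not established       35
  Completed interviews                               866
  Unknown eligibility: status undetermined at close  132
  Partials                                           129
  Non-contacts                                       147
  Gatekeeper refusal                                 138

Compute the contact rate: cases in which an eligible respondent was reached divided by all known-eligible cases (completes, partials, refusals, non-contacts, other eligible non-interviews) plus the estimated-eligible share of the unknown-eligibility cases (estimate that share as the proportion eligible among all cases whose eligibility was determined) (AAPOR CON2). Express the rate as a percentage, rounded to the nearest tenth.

82.3%

Refusal or break-off = 138 + 61 = 199
Unknown eligibility = 35 + 132 = 167
Num = 866 + 129 + 199 + 66 = 1260
Known eligible = 866 + 129 + 199 + 147 + 66 = 1407
e = 1407 / (1407 + 486) = 1407 / 1893 = 0.7433
Estimated eligible among unknowns = 0.7433 × 167 = 124.13
Base = 1407 + 124.13 = 1531.13
CON2 = 1260 / 1531.13 = 0.8229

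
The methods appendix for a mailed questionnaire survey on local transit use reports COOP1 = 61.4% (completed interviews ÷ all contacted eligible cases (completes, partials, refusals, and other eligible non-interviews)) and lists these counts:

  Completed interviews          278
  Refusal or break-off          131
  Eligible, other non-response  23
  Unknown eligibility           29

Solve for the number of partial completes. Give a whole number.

21

COOP1 = 278 / D = 0.614
D = 278 / 0.614 = 452.8
Rest of base = 432
partial completes = 452.8 − 432 ≈ 21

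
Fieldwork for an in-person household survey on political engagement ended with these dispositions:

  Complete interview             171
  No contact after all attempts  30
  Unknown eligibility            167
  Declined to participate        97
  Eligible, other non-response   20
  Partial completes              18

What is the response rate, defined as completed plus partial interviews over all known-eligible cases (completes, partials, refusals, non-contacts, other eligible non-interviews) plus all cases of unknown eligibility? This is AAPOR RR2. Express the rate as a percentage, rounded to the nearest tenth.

Top → 171 + 18 = 189
Base → 171 + 18 + 97 + 30 + 20 + 167 = 503
RR2 = 189 / 503 = 0.3757

37.6%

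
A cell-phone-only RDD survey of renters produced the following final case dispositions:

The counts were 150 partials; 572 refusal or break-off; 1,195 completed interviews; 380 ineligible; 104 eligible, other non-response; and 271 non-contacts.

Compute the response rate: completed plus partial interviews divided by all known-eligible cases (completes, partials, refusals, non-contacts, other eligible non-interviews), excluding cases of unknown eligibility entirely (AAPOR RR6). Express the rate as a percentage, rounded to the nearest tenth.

58.7%

Top: 1195 + 150 = 1345
Base: 1195 + 150 + 572 + 271 + 104 = 2292
RR6 = 1345 / 2292 = 0.5868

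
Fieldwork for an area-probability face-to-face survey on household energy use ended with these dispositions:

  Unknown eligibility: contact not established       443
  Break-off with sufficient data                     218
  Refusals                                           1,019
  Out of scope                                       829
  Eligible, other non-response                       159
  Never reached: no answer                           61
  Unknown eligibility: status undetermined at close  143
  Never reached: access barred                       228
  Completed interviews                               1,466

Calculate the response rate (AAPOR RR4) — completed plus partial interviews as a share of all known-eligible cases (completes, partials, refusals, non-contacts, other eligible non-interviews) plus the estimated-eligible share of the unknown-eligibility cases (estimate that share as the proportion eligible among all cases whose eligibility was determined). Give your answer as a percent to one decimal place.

46.6%

Never reached = 61 + 228 = 289
Undetermined eligibility = 443 + 143 = 586
Numerator → 1466 + 218 = 1684
Known eligible → 1466 + 218 + 1019 + 289 + 159 = 3151
e = 3151 / (3151 + 829) = 3151 / 3980 = 0.7917
Estimated eligible among unknowns → 0.7917 × 586 = 463.94
Base → 3151 + 463.94 = 3614.94
RR4 = 1684 / 3614.94 = 0.4658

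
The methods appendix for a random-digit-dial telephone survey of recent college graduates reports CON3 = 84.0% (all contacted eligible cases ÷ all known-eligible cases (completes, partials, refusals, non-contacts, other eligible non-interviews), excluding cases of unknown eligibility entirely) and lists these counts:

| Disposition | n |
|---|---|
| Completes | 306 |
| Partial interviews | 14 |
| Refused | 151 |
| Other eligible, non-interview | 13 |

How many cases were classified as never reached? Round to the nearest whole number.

Num = 306 + 14 + 151 + 13 = 484
CON3 = 484 / D = 0.840
D = 484 / 0.840 = 576.2
Rest of base = 484
never reached = 576.2 − 484 ≈ 92

92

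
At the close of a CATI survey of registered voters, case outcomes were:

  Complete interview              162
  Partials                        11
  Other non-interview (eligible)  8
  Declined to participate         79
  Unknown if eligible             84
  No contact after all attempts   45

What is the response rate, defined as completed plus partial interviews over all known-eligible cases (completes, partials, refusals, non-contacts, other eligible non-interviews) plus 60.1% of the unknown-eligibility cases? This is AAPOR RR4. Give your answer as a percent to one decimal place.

48.7%

Numerator → 162 + 11 = 173
Known eligible → 162 + 11 + 79 + 45 + 8 = 305
Eligible share of unknowns → 0.6010 × 84 = 50.48
Denominator → 305 + 50.48 = 355.48
RR4 = 173 / 355.48 = 0.4867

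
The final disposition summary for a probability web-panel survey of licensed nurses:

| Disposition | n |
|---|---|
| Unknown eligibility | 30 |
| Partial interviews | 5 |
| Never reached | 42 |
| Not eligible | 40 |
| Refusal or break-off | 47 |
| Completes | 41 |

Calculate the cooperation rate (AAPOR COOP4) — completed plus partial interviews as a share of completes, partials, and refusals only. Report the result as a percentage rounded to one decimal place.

Top: 41 + 5 = 46
Denom: 41 + 5 + 47 = 93
COOP4 = 46 / 93 = 0.4946

49.5%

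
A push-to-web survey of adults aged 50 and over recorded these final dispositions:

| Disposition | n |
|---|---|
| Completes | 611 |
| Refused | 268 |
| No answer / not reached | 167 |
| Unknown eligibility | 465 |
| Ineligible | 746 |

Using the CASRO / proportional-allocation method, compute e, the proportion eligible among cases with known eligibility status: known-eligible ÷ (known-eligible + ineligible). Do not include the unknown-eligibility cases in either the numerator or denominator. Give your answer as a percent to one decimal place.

Determined eligible = 611 + 268 + 167 = 1046
e = 1046 / (1046 + 746) = 1046 / 1792 = 0.5837

58.4%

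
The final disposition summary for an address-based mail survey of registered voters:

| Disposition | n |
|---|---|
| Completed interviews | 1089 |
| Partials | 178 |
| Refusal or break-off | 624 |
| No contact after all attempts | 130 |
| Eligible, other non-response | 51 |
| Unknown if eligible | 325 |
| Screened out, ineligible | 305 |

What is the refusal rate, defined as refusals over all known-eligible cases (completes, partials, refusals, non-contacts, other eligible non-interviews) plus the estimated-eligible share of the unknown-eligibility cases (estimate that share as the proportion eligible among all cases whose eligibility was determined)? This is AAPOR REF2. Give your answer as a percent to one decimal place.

Top: 624
Eligible (known): 1089 + 178 + 624 + 130 + 51 = 2072
e = 2072 / (2072 + 305) = 2072 / 2377 = 0.8717
Eligible share of unknowns: 0.8717 × 325 = 283.30
Base: 2072 + 283.30 = 2355.30
REF2 = 624 / 2355.30 = 0.2649

26.5%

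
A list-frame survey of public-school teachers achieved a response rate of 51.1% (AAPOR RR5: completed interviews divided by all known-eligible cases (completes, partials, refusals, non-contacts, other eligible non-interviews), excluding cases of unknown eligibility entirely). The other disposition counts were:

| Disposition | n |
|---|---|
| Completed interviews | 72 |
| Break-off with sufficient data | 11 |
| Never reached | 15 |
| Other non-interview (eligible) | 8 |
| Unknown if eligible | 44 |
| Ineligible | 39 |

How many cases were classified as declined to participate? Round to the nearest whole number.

RR5 = 72 / D = 0.511
D = 72 / 0.511 = 140.9
Remaining denominator categories sum to 106
declined to participate = 140.9 − 106 ≈ 35

35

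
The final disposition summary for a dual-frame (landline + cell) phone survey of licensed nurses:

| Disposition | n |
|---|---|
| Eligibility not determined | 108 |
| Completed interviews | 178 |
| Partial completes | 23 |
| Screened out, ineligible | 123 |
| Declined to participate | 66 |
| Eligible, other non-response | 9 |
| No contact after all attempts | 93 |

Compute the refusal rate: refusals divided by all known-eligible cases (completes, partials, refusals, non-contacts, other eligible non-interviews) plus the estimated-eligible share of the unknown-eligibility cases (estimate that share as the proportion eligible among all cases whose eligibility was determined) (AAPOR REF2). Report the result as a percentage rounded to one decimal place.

14.7%

Num → 66
Known eligible → 178 + 23 + 66 + 93 + 9 = 369
e = 369 / (369 + 123) = 369 / 492 = 0.7500
e × U → 0.7500 × 108 = 81.00
Base → 369 + 81.00 = 450.00
REF2 = 66 / 450.00 = 0.1467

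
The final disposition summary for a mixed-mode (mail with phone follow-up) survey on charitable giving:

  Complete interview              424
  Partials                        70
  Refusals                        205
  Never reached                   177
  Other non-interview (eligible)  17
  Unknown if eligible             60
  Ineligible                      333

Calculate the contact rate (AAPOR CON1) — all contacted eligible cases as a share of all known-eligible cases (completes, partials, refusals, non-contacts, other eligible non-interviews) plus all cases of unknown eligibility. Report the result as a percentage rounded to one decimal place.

75.1%

Num = 424 + 70 + 205 + 17 = 716
Denom = 424 + 70 + 205 + 177 + 17 + 60 = 953
CON1 = 716 / 953 = 0.7513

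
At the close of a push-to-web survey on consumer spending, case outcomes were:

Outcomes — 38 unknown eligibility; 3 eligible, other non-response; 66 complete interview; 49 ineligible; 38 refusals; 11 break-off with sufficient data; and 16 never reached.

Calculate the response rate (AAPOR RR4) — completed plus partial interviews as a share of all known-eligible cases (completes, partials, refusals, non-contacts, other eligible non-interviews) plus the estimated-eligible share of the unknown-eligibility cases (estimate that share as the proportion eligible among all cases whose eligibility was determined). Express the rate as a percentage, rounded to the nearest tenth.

47.6%

Num → 66 + 11 = 77
Known eligible → 66 + 11 + 38 + 16 + 3 = 134
e = 134 / (134 + 49) = 134 / 183 = 0.7322
e × U → 0.7322 × 38 = 27.82
Base → 134 + 27.82 = 161.82
RR4 = 77 / 161.82 = 0.4758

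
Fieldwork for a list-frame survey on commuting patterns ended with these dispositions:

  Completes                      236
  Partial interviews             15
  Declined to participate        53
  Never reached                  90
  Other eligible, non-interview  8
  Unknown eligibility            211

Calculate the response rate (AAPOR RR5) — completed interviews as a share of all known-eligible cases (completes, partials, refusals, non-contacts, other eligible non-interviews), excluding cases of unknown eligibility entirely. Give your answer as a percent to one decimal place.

Numerator → 236
Base → 236 + 15 + 53 + 90 + 8 = 402
RR5 = 236 / 402 = 0.5871

58.7%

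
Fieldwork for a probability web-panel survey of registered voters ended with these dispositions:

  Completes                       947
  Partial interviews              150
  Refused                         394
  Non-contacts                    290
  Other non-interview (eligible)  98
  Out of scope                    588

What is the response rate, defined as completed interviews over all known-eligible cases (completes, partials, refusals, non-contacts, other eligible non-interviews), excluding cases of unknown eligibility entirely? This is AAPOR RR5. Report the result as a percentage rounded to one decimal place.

50.4%

Num → 947
Base → 947 + 150 + 394 + 290 + 98 = 1879
RR5 = 947 / 1879 = 0.5040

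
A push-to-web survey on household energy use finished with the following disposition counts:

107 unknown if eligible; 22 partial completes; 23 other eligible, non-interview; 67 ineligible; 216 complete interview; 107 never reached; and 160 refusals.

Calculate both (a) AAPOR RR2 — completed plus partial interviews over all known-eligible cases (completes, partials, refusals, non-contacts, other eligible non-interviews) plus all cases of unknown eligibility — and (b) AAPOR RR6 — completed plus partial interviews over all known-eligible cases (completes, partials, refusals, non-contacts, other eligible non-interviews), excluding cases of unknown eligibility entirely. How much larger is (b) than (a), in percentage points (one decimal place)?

Num: 216 + 22 = 238
Base: 216 + 22 + 160 + 107 + 23 + 107 = 635
RR2 = 238 / 635 = 0.3748
Base: 216 + 22 + 160 + 107 + 23 = 528
RR6 = 238 / 528 = 0.4508
Difference = 45.08 − 37.48 = 7.60 percentage points

7.6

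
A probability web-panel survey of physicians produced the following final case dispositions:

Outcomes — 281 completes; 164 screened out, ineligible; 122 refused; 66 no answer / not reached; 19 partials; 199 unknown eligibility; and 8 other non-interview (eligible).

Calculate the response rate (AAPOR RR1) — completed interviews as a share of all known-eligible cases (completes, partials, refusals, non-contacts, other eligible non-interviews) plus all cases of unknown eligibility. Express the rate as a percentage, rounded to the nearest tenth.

Num: 281
Base: 281 + 19 + 122 + 66 + 8 + 199 = 695
RR1 = 281 / 695 = 0.4043

40.4%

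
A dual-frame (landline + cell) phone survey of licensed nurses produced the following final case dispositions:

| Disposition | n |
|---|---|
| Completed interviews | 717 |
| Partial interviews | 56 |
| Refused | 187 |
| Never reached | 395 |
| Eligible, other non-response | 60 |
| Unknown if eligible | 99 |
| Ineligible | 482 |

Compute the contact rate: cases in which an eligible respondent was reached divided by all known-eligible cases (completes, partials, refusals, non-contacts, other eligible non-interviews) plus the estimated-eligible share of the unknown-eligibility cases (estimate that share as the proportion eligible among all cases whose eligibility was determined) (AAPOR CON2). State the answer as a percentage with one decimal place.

Top = 717 + 56 + 187 + 60 = 1020
Known eligible = 717 + 56 + 187 + 395 + 60 = 1415
e = 1415 / (1415 + 482) = 1415 / 1897 = 0.7459
Eligible share of unknowns = 0.7459 × 99 = 73.84
Denominator = 1415 + 73.84 = 1488.84
CON2 = 1020 / 1488.84 = 0.6851

68.5%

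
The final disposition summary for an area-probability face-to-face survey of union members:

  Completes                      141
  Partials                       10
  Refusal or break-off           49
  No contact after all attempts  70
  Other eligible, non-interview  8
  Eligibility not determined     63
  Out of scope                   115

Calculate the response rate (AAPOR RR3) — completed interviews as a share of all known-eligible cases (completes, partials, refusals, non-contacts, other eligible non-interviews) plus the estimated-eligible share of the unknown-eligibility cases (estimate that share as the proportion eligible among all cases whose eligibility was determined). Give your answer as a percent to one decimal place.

43.7%

Num = 141
Eligible (known) = 141 + 10 + 49 + 70 + 8 = 278
e = 278 / (278 + 115) = 278 / 393 = 0.7074
Eligible share of unknowns = 0.7074 × 63 = 44.57
Base = 278 + 44.57 = 322.57
RR3 = 141 / 322.57 = 0.4371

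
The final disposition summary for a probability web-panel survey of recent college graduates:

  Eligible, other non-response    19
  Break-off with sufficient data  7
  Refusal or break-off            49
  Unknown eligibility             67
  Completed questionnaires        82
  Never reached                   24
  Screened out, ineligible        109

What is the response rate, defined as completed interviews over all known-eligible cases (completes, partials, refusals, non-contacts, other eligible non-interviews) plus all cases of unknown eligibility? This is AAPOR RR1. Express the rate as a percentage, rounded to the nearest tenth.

Top: 82
Denominator: 82 + 7 + 49 + 24 + 19 + 67 = 248
RR1 = 82 / 248 = 0.3306

33.1%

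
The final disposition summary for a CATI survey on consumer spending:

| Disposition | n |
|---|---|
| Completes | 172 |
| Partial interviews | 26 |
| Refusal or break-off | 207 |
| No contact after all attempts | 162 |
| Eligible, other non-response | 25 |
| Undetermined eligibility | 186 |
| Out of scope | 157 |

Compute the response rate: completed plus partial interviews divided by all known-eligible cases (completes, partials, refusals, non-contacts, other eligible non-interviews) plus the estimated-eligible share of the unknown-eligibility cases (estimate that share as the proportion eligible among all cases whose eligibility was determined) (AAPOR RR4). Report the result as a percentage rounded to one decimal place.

Numerator: 172 + 26 = 198
Known eligible: 172 + 26 + 207 + 162 + 25 = 592
e = 592 / (592 + 157) = 592 / 749 = 0.7904
e × U: 0.7904 × 186 = 147.01
Denom: 592 + 147.01 = 739.01
RR4 = 198 / 739.01 = 0.2679

26.8%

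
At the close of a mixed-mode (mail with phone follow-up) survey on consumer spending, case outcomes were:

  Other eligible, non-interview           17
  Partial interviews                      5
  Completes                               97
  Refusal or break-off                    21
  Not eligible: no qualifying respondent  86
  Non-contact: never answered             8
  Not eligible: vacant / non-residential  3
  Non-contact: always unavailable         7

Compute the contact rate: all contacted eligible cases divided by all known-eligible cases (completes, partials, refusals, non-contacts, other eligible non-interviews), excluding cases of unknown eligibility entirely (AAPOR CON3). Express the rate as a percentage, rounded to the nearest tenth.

Non-contacts = 8 + 7 = 15
Ineligible = 86 + 3 = 89
Numerator: 97 + 5 + 21 + 17 = 140
Denominator: 97 + 5 + 21 + 15 + 17 = 155
CON3 = 140 / 155 = 0.9032

90.3%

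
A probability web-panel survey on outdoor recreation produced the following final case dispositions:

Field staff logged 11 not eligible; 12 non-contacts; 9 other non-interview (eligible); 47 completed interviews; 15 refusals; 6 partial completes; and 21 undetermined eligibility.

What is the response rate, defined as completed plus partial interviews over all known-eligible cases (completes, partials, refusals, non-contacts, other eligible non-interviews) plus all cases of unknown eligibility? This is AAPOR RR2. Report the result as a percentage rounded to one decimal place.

Top = 47 + 6 = 53
Denom = 47 + 6 + 15 + 12 + 9 + 21 = 110
RR2 = 53 / 110 = 0.4818

48.2%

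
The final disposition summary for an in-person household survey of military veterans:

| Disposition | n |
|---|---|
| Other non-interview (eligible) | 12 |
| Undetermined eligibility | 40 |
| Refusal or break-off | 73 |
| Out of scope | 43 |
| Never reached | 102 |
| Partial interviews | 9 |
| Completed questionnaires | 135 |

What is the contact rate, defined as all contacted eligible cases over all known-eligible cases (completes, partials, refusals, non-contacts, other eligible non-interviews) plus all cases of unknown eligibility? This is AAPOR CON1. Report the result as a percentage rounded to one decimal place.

Numerator: 135 + 9 + 73 + 12 = 229
Denom: 135 + 9 + 73 + 102 + 12 + 40 = 371
CON1 = 229 / 371 = 0.6173

61.7%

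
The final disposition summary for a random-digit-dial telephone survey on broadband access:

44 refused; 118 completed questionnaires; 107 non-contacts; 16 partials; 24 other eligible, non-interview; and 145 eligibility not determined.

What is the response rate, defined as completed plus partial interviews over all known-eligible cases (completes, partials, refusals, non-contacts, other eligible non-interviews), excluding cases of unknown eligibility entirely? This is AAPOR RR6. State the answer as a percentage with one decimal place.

43.4%

Num → 118 + 16 = 134
Base → 118 + 16 + 44 + 107 + 24 = 309
RR6 = 134 / 309 = 0.4337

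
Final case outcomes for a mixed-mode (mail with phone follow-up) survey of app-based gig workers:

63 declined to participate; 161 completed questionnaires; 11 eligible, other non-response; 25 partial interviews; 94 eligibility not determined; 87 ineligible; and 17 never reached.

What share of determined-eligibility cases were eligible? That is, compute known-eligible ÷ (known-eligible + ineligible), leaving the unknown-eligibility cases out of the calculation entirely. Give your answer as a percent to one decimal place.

Known eligible: 161 + 25 + 63 + 17 + 11 = 277
e = 277 / (277 + 87) = 277 / 364 = 0.7610

76.1%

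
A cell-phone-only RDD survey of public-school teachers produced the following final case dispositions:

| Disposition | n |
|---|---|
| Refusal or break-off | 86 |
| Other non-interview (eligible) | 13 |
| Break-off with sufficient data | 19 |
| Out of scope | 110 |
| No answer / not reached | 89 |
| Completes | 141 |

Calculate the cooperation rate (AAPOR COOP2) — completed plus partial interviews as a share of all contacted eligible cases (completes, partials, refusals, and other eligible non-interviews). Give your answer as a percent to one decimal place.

61.8%

Numerator → 141 + 19 = 160
Base → 141 + 19 + 86 + 13 = 259
COOP2 = 160 / 259 = 0.6178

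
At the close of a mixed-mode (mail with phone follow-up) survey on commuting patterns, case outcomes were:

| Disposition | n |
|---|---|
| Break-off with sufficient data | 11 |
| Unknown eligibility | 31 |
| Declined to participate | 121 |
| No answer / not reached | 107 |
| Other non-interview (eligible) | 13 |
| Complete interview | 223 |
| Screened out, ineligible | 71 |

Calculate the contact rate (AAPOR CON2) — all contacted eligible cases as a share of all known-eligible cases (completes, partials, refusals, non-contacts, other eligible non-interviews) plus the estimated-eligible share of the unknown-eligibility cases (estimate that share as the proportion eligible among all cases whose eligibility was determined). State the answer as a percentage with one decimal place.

73.3%

Numerator = 223 + 11 + 121 + 13 = 368
Known eligible = 223 + 11 + 121 + 107 + 13 = 475
e = 475 / (475 + 71) = 475 / 546 = 0.8700
Eligible share of unknowns = 0.8700 × 31 = 26.97
Denom = 475 + 26.97 = 501.97
CON2 = 368 / 501.97 = 0.7331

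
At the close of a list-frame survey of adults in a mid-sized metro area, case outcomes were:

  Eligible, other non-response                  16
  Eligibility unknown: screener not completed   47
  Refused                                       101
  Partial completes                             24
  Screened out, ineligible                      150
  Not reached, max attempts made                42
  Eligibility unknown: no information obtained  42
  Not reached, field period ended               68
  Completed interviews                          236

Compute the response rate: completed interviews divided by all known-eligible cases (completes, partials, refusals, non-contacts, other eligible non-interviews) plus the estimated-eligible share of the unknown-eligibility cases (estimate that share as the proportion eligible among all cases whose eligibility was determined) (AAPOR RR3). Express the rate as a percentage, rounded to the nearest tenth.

No contact after all attempts = 68 + 42 = 110
Eligibility not determined = 47 + 42 = 89
Num = 236
Known eligible = 236 + 24 + 101 + 110 + 16 = 487
e = 487 / (487 + 150) = 487 / 637 = 0.7645
e × U = 0.7645 × 89 = 68.04
Base = 487 + 68.04 = 555.04
RR3 = 236 / 555.04 = 0.4252

42.5%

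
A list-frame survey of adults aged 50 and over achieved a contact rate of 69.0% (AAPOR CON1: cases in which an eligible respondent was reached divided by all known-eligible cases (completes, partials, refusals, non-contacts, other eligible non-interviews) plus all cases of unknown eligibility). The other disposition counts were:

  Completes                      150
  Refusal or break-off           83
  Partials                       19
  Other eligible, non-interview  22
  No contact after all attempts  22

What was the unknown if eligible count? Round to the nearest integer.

Numerator → 150 + 19 + 83 + 22 = 274
CON1 = 274 / D = 0.690
D = 274 / 0.690 = 397.1
Rest of base = 296
unknown if eligible = 397.1 − 296 ≈ 101

101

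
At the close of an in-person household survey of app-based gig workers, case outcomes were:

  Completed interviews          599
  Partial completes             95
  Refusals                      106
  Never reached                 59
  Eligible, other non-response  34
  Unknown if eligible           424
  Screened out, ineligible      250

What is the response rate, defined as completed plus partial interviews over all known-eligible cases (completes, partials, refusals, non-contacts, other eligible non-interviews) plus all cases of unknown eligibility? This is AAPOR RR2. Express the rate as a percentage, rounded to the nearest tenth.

Top = 599 + 95 = 694
Base = 599 + 95 + 106 + 59 + 34 + 424 = 1317
RR2 = 694 / 1317 = 0.5270

52.7%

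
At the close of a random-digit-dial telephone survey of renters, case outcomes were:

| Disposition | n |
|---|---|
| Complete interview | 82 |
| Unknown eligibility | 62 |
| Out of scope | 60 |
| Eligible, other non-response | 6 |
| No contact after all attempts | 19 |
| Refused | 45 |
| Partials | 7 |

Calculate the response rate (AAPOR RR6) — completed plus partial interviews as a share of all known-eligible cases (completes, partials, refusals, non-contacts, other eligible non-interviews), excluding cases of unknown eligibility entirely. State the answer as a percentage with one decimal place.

56.0%

Numerator → 82 + 7 = 89
Denominator → 82 + 7 + 45 + 19 + 6 = 159
RR6 = 89 / 159 = 0.5597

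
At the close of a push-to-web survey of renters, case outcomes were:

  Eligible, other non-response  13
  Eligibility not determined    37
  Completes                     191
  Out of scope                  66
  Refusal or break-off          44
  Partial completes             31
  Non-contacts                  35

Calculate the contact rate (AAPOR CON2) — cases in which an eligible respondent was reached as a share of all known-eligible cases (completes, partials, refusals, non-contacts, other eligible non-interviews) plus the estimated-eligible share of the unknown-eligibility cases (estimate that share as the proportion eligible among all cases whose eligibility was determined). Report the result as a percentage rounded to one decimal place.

Numerator = 191 + 31 + 44 + 13 = 279
Determined eligible = 191 + 31 + 44 + 35 + 13 = 314
e = 314 / (314 + 66) = 314 / 380 = 0.8263
e × U = 0.8263 × 37 = 30.57
Base = 314 + 30.57 = 344.57
CON2 = 279 / 344.57 = 0.8097

81.0%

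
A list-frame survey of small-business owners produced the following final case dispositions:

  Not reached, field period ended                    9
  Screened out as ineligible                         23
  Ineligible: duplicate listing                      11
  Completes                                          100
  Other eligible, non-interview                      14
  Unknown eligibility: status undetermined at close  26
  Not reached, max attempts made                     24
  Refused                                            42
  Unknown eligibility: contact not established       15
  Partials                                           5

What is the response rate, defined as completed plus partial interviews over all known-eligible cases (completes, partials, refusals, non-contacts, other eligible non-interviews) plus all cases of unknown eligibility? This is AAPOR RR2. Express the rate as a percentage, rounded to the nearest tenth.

Non-contacts = 9 + 24 = 33
Undetermined eligibility = 15 + 26 = 41
Screened out, ineligible = 23 + 11 = 34
Top → 100 + 5 = 105
Base → 100 + 5 + 42 + 33 + 14 + 41 = 235
RR2 = 105 / 235 = 0.4468

44.7%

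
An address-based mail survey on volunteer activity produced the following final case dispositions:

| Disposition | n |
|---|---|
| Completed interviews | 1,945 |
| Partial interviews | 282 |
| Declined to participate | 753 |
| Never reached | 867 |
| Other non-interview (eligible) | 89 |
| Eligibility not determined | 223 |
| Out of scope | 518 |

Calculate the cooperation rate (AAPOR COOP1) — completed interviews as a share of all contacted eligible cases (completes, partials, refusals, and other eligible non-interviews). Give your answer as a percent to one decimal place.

63.4%

Numerator → 1945
Denominator → 1945 + 282 + 753 + 89 = 3069
COOP1 = 1945 / 3069 = 0.6338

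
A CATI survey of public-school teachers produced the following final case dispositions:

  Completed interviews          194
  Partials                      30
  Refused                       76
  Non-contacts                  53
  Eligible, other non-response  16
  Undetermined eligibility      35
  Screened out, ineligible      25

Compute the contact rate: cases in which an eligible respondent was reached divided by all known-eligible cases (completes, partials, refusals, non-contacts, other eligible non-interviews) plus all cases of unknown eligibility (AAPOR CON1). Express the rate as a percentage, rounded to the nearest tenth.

Numerator: 194 + 30 + 76 + 16 = 316
Denom: 194 + 30 + 76 + 53 + 16 + 35 = 404
CON1 = 316 / 404 = 0.7822

78.2%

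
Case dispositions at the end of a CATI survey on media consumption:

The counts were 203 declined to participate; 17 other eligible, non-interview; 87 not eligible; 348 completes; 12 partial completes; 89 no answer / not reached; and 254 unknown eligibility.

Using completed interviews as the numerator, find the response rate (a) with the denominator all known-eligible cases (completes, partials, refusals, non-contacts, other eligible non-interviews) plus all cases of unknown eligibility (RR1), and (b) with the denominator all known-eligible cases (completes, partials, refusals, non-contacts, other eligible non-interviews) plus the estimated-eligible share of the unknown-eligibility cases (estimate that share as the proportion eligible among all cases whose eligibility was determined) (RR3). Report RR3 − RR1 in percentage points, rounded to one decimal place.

1.2

Numerator → 348
Base → 348 + 12 + 203 + 89 + 17 + 254 = 923
RR1 = 348 / 923 = 0.3770
Eligible (known) → 348 + 12 + 203 + 89 + 17 = 669
e = 669 / (669 + 87) = 669 / 756 = 0.8849
Eligible share of unknowns → 0.8849 × 254 = 224.76
Base → 669 + 224.76 = 893.76
RR3 = 348 / 893.76 = 0.3894
Difference = 38.94 − 37.70 = 1.24 percentage points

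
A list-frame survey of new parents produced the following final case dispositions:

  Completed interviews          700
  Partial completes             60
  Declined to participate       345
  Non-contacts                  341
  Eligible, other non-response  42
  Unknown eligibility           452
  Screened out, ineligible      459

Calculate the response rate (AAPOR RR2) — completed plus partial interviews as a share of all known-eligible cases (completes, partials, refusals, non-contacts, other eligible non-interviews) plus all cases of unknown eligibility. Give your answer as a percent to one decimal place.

Top: 700 + 60 = 760
Denom: 700 + 60 + 345 + 341 + 42 + 452 = 1940
RR2 = 760 / 1940 = 0.3918

39.2%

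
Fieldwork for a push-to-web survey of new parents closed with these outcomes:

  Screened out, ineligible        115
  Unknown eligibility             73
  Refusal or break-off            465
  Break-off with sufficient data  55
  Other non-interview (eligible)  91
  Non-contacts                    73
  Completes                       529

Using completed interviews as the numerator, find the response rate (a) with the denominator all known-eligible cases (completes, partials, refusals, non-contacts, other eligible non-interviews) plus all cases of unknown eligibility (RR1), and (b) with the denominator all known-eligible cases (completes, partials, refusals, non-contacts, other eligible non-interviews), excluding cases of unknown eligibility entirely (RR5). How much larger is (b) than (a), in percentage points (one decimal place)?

2.5

Top: 529
Base: 529 + 55 + 465 + 73 + 91 + 73 = 1286
RR1 = 529 / 1286 = 0.4114
Base: 529 + 55 + 465 + 73 + 91 = 1213
RR5 = 529 / 1213 = 0.4361
Difference = 43.61 − 41.14 = 2.47 percentage points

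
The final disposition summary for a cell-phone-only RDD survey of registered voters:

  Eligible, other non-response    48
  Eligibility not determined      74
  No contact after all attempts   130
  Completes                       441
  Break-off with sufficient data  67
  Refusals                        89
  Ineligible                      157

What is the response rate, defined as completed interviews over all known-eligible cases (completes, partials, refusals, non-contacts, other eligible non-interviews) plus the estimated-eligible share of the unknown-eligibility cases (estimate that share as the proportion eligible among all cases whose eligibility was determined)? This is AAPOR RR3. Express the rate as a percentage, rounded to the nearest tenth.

52.7%

Numerator → 441
Known eligible → 441 + 67 + 89 + 130 + 48 = 775
e = 775 / (775 + 157) = 775 / 932 = 0.8315
Eligible share of unknowns → 0.8315 × 74 = 61.53
Base → 775 + 61.53 = 836.53
RR3 = 441 / 836.53 = 0.5272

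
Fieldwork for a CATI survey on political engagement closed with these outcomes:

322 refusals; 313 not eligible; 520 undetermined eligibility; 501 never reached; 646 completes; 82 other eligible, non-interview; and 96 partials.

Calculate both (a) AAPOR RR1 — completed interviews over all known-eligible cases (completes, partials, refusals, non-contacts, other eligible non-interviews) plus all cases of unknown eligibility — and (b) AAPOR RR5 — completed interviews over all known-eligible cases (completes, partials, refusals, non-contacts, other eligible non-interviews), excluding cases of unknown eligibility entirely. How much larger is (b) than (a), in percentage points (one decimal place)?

9.4

Num = 646
Base = 646 + 96 + 322 + 501 + 82 + 520 = 2167
RR1 = 646 / 2167 = 0.2981
Base = 646 + 96 + 322 + 501 + 82 = 1647
RR5 = 646 / 1647 = 0.3922
Difference = 39.22 − 29.81 = 9.41 percentage points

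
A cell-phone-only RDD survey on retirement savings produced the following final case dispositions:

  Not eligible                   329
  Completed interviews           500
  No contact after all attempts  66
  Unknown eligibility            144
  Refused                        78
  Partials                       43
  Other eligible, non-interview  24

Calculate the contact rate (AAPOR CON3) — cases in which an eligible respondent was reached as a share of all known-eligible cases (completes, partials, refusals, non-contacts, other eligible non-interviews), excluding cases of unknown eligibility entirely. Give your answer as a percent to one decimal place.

90.7%

Numerator = 500 + 43 + 78 + 24 = 645
Base = 500 + 43 + 78 + 66 + 24 = 711
CON3 = 645 / 711 = 0.9072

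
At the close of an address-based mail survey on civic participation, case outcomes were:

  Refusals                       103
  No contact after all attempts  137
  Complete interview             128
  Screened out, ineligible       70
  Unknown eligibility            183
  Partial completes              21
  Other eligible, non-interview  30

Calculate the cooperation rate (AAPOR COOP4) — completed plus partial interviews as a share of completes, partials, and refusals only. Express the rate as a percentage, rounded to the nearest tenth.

Top: 128 + 21 = 149
Base: 128 + 21 + 103 = 252
COOP4 = 149 / 252 = 0.5913

59.1%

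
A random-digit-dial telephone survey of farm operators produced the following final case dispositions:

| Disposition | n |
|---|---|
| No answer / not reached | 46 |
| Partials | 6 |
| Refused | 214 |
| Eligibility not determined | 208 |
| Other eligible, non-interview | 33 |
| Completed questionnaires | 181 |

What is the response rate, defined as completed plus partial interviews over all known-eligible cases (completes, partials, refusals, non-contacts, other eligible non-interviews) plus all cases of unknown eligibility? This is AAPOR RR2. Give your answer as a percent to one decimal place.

27.2%

Numerator: 181 + 6 = 187
Denom: 181 + 6 + 214 + 46 + 33 + 208 = 688
RR2 = 187 / 688 = 0.2718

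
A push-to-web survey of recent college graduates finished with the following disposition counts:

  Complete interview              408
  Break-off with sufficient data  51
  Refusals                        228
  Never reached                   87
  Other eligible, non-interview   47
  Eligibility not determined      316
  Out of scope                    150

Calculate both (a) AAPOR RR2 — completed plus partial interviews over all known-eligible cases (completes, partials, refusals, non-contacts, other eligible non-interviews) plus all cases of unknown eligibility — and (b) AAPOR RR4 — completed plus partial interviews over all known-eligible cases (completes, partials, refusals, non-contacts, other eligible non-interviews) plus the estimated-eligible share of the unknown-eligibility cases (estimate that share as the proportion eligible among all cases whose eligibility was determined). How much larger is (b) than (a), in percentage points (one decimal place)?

1.8

Top → 408 + 51 = 459
Denom → 408 + 51 + 228 + 87 + 47 + 316 = 1137
RR2 = 459 / 1137 = 0.4037
Eligible (known) → 408 + 51 + 228 + 87 + 47 = 821
e = 821 / (821 + 150) = 821 / 971 = 0.8455
Estimated eligible among unknowns → 0.8455 × 316 = 267.18
Denom → 821 + 267.18 = 1088.18
RR4 = 459 / 1088.18 = 0.4218
Difference = 42.18 − 40.37 = 1.81 percentage points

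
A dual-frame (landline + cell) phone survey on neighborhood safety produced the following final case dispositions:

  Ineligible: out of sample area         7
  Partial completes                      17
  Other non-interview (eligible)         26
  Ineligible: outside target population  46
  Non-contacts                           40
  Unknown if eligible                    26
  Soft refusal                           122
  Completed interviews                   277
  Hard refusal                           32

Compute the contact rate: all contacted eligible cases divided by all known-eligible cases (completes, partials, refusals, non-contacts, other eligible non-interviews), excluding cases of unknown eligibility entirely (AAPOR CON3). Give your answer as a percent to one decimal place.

92.2%

Refusal or break-off = 32 + 122 = 154
Screened out, ineligible = 46 + 7 = 53
Top → 277 + 17 + 154 + 26 = 474
Denominator → 277 + 17 + 154 + 40 + 26 = 514
CON3 = 474 / 514 = 0.9222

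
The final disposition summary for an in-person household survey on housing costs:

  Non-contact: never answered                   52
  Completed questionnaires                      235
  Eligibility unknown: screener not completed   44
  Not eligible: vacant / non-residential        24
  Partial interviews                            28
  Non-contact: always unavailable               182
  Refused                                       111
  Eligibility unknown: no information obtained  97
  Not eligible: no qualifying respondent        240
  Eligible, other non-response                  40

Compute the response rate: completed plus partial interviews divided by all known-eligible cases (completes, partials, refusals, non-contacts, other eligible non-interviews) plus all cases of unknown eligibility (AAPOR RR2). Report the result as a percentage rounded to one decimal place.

No answer / not reached = 52 + 182 = 234
Eligibility not determined = 44 + 97 = 141
Out of scope = 240 + 24 = 264
Num = 235 + 28 = 263
Denominator = 235 + 28 + 111 + 234 + 40 + 141 = 789
RR2 = 263 / 789 = 0.3333

33.3%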